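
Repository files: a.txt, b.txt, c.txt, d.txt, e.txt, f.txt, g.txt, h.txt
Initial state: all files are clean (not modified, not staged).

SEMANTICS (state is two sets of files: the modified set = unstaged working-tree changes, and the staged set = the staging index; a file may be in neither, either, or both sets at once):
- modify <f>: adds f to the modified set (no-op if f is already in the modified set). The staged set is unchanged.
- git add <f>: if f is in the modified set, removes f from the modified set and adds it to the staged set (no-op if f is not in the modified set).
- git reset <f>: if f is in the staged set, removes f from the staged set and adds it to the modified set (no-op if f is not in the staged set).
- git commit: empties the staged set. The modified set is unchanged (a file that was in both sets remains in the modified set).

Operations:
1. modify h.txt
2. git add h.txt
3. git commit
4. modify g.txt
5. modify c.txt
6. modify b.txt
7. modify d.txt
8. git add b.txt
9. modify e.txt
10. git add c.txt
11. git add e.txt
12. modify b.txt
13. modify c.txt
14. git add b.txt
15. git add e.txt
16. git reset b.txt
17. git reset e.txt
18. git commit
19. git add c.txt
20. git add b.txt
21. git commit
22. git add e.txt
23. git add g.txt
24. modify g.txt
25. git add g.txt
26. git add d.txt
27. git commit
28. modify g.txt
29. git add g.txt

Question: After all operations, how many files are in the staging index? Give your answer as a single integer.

After op 1 (modify h.txt): modified={h.txt} staged={none}
After op 2 (git add h.txt): modified={none} staged={h.txt}
After op 3 (git commit): modified={none} staged={none}
After op 4 (modify g.txt): modified={g.txt} staged={none}
After op 5 (modify c.txt): modified={c.txt, g.txt} staged={none}
After op 6 (modify b.txt): modified={b.txt, c.txt, g.txt} staged={none}
After op 7 (modify d.txt): modified={b.txt, c.txt, d.txt, g.txt} staged={none}
After op 8 (git add b.txt): modified={c.txt, d.txt, g.txt} staged={b.txt}
After op 9 (modify e.txt): modified={c.txt, d.txt, e.txt, g.txt} staged={b.txt}
After op 10 (git add c.txt): modified={d.txt, e.txt, g.txt} staged={b.txt, c.txt}
After op 11 (git add e.txt): modified={d.txt, g.txt} staged={b.txt, c.txt, e.txt}
After op 12 (modify b.txt): modified={b.txt, d.txt, g.txt} staged={b.txt, c.txt, e.txt}
After op 13 (modify c.txt): modified={b.txt, c.txt, d.txt, g.txt} staged={b.txt, c.txt, e.txt}
After op 14 (git add b.txt): modified={c.txt, d.txt, g.txt} staged={b.txt, c.txt, e.txt}
After op 15 (git add e.txt): modified={c.txt, d.txt, g.txt} staged={b.txt, c.txt, e.txt}
After op 16 (git reset b.txt): modified={b.txt, c.txt, d.txt, g.txt} staged={c.txt, e.txt}
After op 17 (git reset e.txt): modified={b.txt, c.txt, d.txt, e.txt, g.txt} staged={c.txt}
After op 18 (git commit): modified={b.txt, c.txt, d.txt, e.txt, g.txt} staged={none}
After op 19 (git add c.txt): modified={b.txt, d.txt, e.txt, g.txt} staged={c.txt}
After op 20 (git add b.txt): modified={d.txt, e.txt, g.txt} staged={b.txt, c.txt}
After op 21 (git commit): modified={d.txt, e.txt, g.txt} staged={none}
After op 22 (git add e.txt): modified={d.txt, g.txt} staged={e.txt}
After op 23 (git add g.txt): modified={d.txt} staged={e.txt, g.txt}
After op 24 (modify g.txt): modified={d.txt, g.txt} staged={e.txt, g.txt}
After op 25 (git add g.txt): modified={d.txt} staged={e.txt, g.txt}
After op 26 (git add d.txt): modified={none} staged={d.txt, e.txt, g.txt}
After op 27 (git commit): modified={none} staged={none}
After op 28 (modify g.txt): modified={g.txt} staged={none}
After op 29 (git add g.txt): modified={none} staged={g.txt}
Final staged set: {g.txt} -> count=1

Answer: 1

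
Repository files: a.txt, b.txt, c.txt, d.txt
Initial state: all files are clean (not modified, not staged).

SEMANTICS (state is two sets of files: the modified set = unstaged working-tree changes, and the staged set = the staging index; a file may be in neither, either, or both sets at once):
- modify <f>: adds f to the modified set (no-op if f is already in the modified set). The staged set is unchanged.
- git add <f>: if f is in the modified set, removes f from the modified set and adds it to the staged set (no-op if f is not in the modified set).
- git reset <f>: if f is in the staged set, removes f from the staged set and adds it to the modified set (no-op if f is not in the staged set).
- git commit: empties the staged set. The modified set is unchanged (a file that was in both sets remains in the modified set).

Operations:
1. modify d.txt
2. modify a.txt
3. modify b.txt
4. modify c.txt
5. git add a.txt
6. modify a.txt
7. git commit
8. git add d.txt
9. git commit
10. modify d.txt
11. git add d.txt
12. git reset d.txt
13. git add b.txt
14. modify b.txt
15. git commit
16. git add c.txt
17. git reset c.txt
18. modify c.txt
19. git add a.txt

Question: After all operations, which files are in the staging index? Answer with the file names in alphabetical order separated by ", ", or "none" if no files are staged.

After op 1 (modify d.txt): modified={d.txt} staged={none}
After op 2 (modify a.txt): modified={a.txt, d.txt} staged={none}
After op 3 (modify b.txt): modified={a.txt, b.txt, d.txt} staged={none}
After op 4 (modify c.txt): modified={a.txt, b.txt, c.txt, d.txt} staged={none}
After op 5 (git add a.txt): modified={b.txt, c.txt, d.txt} staged={a.txt}
After op 6 (modify a.txt): modified={a.txt, b.txt, c.txt, d.txt} staged={a.txt}
After op 7 (git commit): modified={a.txt, b.txt, c.txt, d.txt} staged={none}
After op 8 (git add d.txt): modified={a.txt, b.txt, c.txt} staged={d.txt}
After op 9 (git commit): modified={a.txt, b.txt, c.txt} staged={none}
After op 10 (modify d.txt): modified={a.txt, b.txt, c.txt, d.txt} staged={none}
After op 11 (git add d.txt): modified={a.txt, b.txt, c.txt} staged={d.txt}
After op 12 (git reset d.txt): modified={a.txt, b.txt, c.txt, d.txt} staged={none}
After op 13 (git add b.txt): modified={a.txt, c.txt, d.txt} staged={b.txt}
After op 14 (modify b.txt): modified={a.txt, b.txt, c.txt, d.txt} staged={b.txt}
After op 15 (git commit): modified={a.txt, b.txt, c.txt, d.txt} staged={none}
After op 16 (git add c.txt): modified={a.txt, b.txt, d.txt} staged={c.txt}
After op 17 (git reset c.txt): modified={a.txt, b.txt, c.txt, d.txt} staged={none}
After op 18 (modify c.txt): modified={a.txt, b.txt, c.txt, d.txt} staged={none}
After op 19 (git add a.txt): modified={b.txt, c.txt, d.txt} staged={a.txt}

Answer: a.txt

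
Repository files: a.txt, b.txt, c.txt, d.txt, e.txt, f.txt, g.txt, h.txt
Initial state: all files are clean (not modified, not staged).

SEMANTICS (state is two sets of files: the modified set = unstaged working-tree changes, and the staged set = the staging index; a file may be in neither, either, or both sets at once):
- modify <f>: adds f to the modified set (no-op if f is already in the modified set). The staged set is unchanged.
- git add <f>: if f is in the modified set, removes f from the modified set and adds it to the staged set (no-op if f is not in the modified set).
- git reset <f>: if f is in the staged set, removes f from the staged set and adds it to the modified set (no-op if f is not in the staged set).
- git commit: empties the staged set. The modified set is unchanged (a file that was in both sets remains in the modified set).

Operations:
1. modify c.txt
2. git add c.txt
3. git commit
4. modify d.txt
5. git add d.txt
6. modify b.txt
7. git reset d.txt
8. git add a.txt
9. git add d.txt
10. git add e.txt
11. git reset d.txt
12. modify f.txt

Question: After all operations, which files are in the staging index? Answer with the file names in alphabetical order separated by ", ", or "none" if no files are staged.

Answer: none

Derivation:
After op 1 (modify c.txt): modified={c.txt} staged={none}
After op 2 (git add c.txt): modified={none} staged={c.txt}
After op 3 (git commit): modified={none} staged={none}
After op 4 (modify d.txt): modified={d.txt} staged={none}
After op 5 (git add d.txt): modified={none} staged={d.txt}
After op 6 (modify b.txt): modified={b.txt} staged={d.txt}
After op 7 (git reset d.txt): modified={b.txt, d.txt} staged={none}
After op 8 (git add a.txt): modified={b.txt, d.txt} staged={none}
After op 9 (git add d.txt): modified={b.txt} staged={d.txt}
After op 10 (git add e.txt): modified={b.txt} staged={d.txt}
After op 11 (git reset d.txt): modified={b.txt, d.txt} staged={none}
After op 12 (modify f.txt): modified={b.txt, d.txt, f.txt} staged={none}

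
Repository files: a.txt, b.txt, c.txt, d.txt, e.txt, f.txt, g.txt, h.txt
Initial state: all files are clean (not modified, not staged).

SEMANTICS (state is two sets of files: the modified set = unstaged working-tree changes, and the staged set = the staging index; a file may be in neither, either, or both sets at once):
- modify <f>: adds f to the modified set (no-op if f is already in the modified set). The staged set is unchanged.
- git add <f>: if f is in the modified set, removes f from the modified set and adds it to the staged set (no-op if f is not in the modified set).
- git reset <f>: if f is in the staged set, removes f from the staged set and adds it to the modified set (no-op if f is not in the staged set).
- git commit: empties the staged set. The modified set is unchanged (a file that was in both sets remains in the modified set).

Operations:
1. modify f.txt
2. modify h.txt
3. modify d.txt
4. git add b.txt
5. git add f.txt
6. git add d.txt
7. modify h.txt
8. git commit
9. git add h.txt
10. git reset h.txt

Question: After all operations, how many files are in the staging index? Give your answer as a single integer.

After op 1 (modify f.txt): modified={f.txt} staged={none}
After op 2 (modify h.txt): modified={f.txt, h.txt} staged={none}
After op 3 (modify d.txt): modified={d.txt, f.txt, h.txt} staged={none}
After op 4 (git add b.txt): modified={d.txt, f.txt, h.txt} staged={none}
After op 5 (git add f.txt): modified={d.txt, h.txt} staged={f.txt}
After op 6 (git add d.txt): modified={h.txt} staged={d.txt, f.txt}
After op 7 (modify h.txt): modified={h.txt} staged={d.txt, f.txt}
After op 8 (git commit): modified={h.txt} staged={none}
After op 9 (git add h.txt): modified={none} staged={h.txt}
After op 10 (git reset h.txt): modified={h.txt} staged={none}
Final staged set: {none} -> count=0

Answer: 0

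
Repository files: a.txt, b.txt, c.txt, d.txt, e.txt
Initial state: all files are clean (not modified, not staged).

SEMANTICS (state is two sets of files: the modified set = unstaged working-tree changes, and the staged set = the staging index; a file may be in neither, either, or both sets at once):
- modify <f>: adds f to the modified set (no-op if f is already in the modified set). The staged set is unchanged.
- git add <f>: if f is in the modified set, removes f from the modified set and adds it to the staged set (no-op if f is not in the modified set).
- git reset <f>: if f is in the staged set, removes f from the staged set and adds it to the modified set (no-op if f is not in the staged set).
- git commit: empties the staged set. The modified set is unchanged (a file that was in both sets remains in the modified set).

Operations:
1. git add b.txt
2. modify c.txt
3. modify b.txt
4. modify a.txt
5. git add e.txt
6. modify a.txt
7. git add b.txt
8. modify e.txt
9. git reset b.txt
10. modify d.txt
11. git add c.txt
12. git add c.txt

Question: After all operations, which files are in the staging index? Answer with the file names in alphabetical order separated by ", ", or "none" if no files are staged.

After op 1 (git add b.txt): modified={none} staged={none}
After op 2 (modify c.txt): modified={c.txt} staged={none}
After op 3 (modify b.txt): modified={b.txt, c.txt} staged={none}
After op 4 (modify a.txt): modified={a.txt, b.txt, c.txt} staged={none}
After op 5 (git add e.txt): modified={a.txt, b.txt, c.txt} staged={none}
After op 6 (modify a.txt): modified={a.txt, b.txt, c.txt} staged={none}
After op 7 (git add b.txt): modified={a.txt, c.txt} staged={b.txt}
After op 8 (modify e.txt): modified={a.txt, c.txt, e.txt} staged={b.txt}
After op 9 (git reset b.txt): modified={a.txt, b.txt, c.txt, e.txt} staged={none}
After op 10 (modify d.txt): modified={a.txt, b.txt, c.txt, d.txt, e.txt} staged={none}
After op 11 (git add c.txt): modified={a.txt, b.txt, d.txt, e.txt} staged={c.txt}
After op 12 (git add c.txt): modified={a.txt, b.txt, d.txt, e.txt} staged={c.txt}

Answer: c.txt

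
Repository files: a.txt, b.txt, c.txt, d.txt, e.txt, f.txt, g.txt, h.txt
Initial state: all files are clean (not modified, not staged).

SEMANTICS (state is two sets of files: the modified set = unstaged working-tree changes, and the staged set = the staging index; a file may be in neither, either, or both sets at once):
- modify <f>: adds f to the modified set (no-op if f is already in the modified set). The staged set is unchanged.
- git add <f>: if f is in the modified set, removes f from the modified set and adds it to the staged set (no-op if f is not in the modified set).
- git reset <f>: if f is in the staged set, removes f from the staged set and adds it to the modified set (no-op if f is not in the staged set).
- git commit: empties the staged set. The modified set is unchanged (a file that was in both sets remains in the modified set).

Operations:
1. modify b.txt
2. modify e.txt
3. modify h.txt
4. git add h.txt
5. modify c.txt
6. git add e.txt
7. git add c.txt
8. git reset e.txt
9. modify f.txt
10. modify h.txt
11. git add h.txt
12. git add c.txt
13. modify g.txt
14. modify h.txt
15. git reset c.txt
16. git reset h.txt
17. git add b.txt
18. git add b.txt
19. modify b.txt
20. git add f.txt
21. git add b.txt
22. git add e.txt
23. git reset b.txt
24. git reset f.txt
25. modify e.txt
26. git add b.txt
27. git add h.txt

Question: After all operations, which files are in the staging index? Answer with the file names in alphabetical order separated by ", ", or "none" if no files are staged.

After op 1 (modify b.txt): modified={b.txt} staged={none}
After op 2 (modify e.txt): modified={b.txt, e.txt} staged={none}
After op 3 (modify h.txt): modified={b.txt, e.txt, h.txt} staged={none}
After op 4 (git add h.txt): modified={b.txt, e.txt} staged={h.txt}
After op 5 (modify c.txt): modified={b.txt, c.txt, e.txt} staged={h.txt}
After op 6 (git add e.txt): modified={b.txt, c.txt} staged={e.txt, h.txt}
After op 7 (git add c.txt): modified={b.txt} staged={c.txt, e.txt, h.txt}
After op 8 (git reset e.txt): modified={b.txt, e.txt} staged={c.txt, h.txt}
After op 9 (modify f.txt): modified={b.txt, e.txt, f.txt} staged={c.txt, h.txt}
After op 10 (modify h.txt): modified={b.txt, e.txt, f.txt, h.txt} staged={c.txt, h.txt}
After op 11 (git add h.txt): modified={b.txt, e.txt, f.txt} staged={c.txt, h.txt}
After op 12 (git add c.txt): modified={b.txt, e.txt, f.txt} staged={c.txt, h.txt}
After op 13 (modify g.txt): modified={b.txt, e.txt, f.txt, g.txt} staged={c.txt, h.txt}
After op 14 (modify h.txt): modified={b.txt, e.txt, f.txt, g.txt, h.txt} staged={c.txt, h.txt}
After op 15 (git reset c.txt): modified={b.txt, c.txt, e.txt, f.txt, g.txt, h.txt} staged={h.txt}
After op 16 (git reset h.txt): modified={b.txt, c.txt, e.txt, f.txt, g.txt, h.txt} staged={none}
After op 17 (git add b.txt): modified={c.txt, e.txt, f.txt, g.txt, h.txt} staged={b.txt}
After op 18 (git add b.txt): modified={c.txt, e.txt, f.txt, g.txt, h.txt} staged={b.txt}
After op 19 (modify b.txt): modified={b.txt, c.txt, e.txt, f.txt, g.txt, h.txt} staged={b.txt}
After op 20 (git add f.txt): modified={b.txt, c.txt, e.txt, g.txt, h.txt} staged={b.txt, f.txt}
After op 21 (git add b.txt): modified={c.txt, e.txt, g.txt, h.txt} staged={b.txt, f.txt}
After op 22 (git add e.txt): modified={c.txt, g.txt, h.txt} staged={b.txt, e.txt, f.txt}
After op 23 (git reset b.txt): modified={b.txt, c.txt, g.txt, h.txt} staged={e.txt, f.txt}
After op 24 (git reset f.txt): modified={b.txt, c.txt, f.txt, g.txt, h.txt} staged={e.txt}
After op 25 (modify e.txt): modified={b.txt, c.txt, e.txt, f.txt, g.txt, h.txt} staged={e.txt}
After op 26 (git add b.txt): modified={c.txt, e.txt, f.txt, g.txt, h.txt} staged={b.txt, e.txt}
After op 27 (git add h.txt): modified={c.txt, e.txt, f.txt, g.txt} staged={b.txt, e.txt, h.txt}

Answer: b.txt, e.txt, h.txt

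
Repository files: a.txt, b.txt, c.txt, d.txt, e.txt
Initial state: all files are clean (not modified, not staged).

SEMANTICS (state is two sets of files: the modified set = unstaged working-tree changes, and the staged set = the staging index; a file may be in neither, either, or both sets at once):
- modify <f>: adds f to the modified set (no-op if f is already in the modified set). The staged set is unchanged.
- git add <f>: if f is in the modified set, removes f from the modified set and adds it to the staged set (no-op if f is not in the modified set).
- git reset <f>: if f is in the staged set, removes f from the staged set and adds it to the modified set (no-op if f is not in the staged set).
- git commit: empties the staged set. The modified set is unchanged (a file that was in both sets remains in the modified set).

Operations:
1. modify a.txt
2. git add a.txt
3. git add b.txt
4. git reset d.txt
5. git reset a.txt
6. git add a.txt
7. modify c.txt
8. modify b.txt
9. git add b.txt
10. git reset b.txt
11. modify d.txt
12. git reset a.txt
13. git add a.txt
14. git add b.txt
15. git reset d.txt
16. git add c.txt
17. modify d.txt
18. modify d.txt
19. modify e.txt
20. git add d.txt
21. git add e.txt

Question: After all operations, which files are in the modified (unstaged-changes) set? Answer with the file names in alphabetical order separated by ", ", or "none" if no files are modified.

After op 1 (modify a.txt): modified={a.txt} staged={none}
After op 2 (git add a.txt): modified={none} staged={a.txt}
After op 3 (git add b.txt): modified={none} staged={a.txt}
After op 4 (git reset d.txt): modified={none} staged={a.txt}
After op 5 (git reset a.txt): modified={a.txt} staged={none}
After op 6 (git add a.txt): modified={none} staged={a.txt}
After op 7 (modify c.txt): modified={c.txt} staged={a.txt}
After op 8 (modify b.txt): modified={b.txt, c.txt} staged={a.txt}
After op 9 (git add b.txt): modified={c.txt} staged={a.txt, b.txt}
After op 10 (git reset b.txt): modified={b.txt, c.txt} staged={a.txt}
After op 11 (modify d.txt): modified={b.txt, c.txt, d.txt} staged={a.txt}
After op 12 (git reset a.txt): modified={a.txt, b.txt, c.txt, d.txt} staged={none}
After op 13 (git add a.txt): modified={b.txt, c.txt, d.txt} staged={a.txt}
After op 14 (git add b.txt): modified={c.txt, d.txt} staged={a.txt, b.txt}
After op 15 (git reset d.txt): modified={c.txt, d.txt} staged={a.txt, b.txt}
After op 16 (git add c.txt): modified={d.txt} staged={a.txt, b.txt, c.txt}
After op 17 (modify d.txt): modified={d.txt} staged={a.txt, b.txt, c.txt}
After op 18 (modify d.txt): modified={d.txt} staged={a.txt, b.txt, c.txt}
After op 19 (modify e.txt): modified={d.txt, e.txt} staged={a.txt, b.txt, c.txt}
After op 20 (git add d.txt): modified={e.txt} staged={a.txt, b.txt, c.txt, d.txt}
After op 21 (git add e.txt): modified={none} staged={a.txt, b.txt, c.txt, d.txt, e.txt}

Answer: none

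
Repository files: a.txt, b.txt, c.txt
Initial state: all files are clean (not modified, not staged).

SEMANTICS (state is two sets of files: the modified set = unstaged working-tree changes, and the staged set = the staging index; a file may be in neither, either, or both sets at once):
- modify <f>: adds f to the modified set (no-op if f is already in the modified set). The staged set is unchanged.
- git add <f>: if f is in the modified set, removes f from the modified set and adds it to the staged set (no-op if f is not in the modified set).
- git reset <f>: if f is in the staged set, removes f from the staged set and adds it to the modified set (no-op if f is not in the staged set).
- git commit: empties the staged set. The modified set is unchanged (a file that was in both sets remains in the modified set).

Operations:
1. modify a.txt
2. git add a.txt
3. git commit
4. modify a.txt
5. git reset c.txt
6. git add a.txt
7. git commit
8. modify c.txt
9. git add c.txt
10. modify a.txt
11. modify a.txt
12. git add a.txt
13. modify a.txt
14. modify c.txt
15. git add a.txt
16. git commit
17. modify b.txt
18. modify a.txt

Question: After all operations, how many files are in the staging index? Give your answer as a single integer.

After op 1 (modify a.txt): modified={a.txt} staged={none}
After op 2 (git add a.txt): modified={none} staged={a.txt}
After op 3 (git commit): modified={none} staged={none}
After op 4 (modify a.txt): modified={a.txt} staged={none}
After op 5 (git reset c.txt): modified={a.txt} staged={none}
After op 6 (git add a.txt): modified={none} staged={a.txt}
After op 7 (git commit): modified={none} staged={none}
After op 8 (modify c.txt): modified={c.txt} staged={none}
After op 9 (git add c.txt): modified={none} staged={c.txt}
After op 10 (modify a.txt): modified={a.txt} staged={c.txt}
After op 11 (modify a.txt): modified={a.txt} staged={c.txt}
After op 12 (git add a.txt): modified={none} staged={a.txt, c.txt}
After op 13 (modify a.txt): modified={a.txt} staged={a.txt, c.txt}
After op 14 (modify c.txt): modified={a.txt, c.txt} staged={a.txt, c.txt}
After op 15 (git add a.txt): modified={c.txt} staged={a.txt, c.txt}
After op 16 (git commit): modified={c.txt} staged={none}
After op 17 (modify b.txt): modified={b.txt, c.txt} staged={none}
After op 18 (modify a.txt): modified={a.txt, b.txt, c.txt} staged={none}
Final staged set: {none} -> count=0

Answer: 0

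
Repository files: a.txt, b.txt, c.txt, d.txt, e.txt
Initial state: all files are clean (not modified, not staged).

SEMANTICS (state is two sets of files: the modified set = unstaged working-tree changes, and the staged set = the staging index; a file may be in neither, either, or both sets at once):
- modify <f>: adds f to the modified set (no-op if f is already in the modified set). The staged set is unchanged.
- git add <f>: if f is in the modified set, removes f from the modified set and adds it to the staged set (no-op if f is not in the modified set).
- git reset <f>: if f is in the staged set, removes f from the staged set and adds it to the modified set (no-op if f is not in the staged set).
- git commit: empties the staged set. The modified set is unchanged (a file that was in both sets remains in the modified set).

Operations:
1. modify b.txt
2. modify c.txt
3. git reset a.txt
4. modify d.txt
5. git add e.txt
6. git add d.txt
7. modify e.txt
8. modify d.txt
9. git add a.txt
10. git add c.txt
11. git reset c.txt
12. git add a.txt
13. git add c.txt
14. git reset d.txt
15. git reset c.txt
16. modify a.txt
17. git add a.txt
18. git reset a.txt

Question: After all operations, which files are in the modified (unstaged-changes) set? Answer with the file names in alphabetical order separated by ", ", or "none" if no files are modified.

After op 1 (modify b.txt): modified={b.txt} staged={none}
After op 2 (modify c.txt): modified={b.txt, c.txt} staged={none}
After op 3 (git reset a.txt): modified={b.txt, c.txt} staged={none}
After op 4 (modify d.txt): modified={b.txt, c.txt, d.txt} staged={none}
After op 5 (git add e.txt): modified={b.txt, c.txt, d.txt} staged={none}
After op 6 (git add d.txt): modified={b.txt, c.txt} staged={d.txt}
After op 7 (modify e.txt): modified={b.txt, c.txt, e.txt} staged={d.txt}
After op 8 (modify d.txt): modified={b.txt, c.txt, d.txt, e.txt} staged={d.txt}
After op 9 (git add a.txt): modified={b.txt, c.txt, d.txt, e.txt} staged={d.txt}
After op 10 (git add c.txt): modified={b.txt, d.txt, e.txt} staged={c.txt, d.txt}
After op 11 (git reset c.txt): modified={b.txt, c.txt, d.txt, e.txt} staged={d.txt}
After op 12 (git add a.txt): modified={b.txt, c.txt, d.txt, e.txt} staged={d.txt}
After op 13 (git add c.txt): modified={b.txt, d.txt, e.txt} staged={c.txt, d.txt}
After op 14 (git reset d.txt): modified={b.txt, d.txt, e.txt} staged={c.txt}
After op 15 (git reset c.txt): modified={b.txt, c.txt, d.txt, e.txt} staged={none}
After op 16 (modify a.txt): modified={a.txt, b.txt, c.txt, d.txt, e.txt} staged={none}
After op 17 (git add a.txt): modified={b.txt, c.txt, d.txt, e.txt} staged={a.txt}
After op 18 (git reset a.txt): modified={a.txt, b.txt, c.txt, d.txt, e.txt} staged={none}

Answer: a.txt, b.txt, c.txt, d.txt, e.txt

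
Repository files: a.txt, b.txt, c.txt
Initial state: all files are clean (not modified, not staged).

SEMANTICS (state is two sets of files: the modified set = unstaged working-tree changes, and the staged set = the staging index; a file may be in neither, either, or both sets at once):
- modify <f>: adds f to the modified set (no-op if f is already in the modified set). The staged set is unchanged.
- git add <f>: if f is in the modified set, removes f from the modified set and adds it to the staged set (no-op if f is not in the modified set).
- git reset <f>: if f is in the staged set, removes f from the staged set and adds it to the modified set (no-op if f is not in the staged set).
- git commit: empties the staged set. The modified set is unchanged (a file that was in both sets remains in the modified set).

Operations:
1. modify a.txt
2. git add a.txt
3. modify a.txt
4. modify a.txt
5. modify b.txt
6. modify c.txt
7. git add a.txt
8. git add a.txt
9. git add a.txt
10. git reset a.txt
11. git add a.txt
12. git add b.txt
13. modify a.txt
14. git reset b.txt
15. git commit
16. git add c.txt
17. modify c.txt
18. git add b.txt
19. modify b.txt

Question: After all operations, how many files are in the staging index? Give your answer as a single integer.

Answer: 2

Derivation:
After op 1 (modify a.txt): modified={a.txt} staged={none}
After op 2 (git add a.txt): modified={none} staged={a.txt}
After op 3 (modify a.txt): modified={a.txt} staged={a.txt}
After op 4 (modify a.txt): modified={a.txt} staged={a.txt}
After op 5 (modify b.txt): modified={a.txt, b.txt} staged={a.txt}
After op 6 (modify c.txt): modified={a.txt, b.txt, c.txt} staged={a.txt}
After op 7 (git add a.txt): modified={b.txt, c.txt} staged={a.txt}
After op 8 (git add a.txt): modified={b.txt, c.txt} staged={a.txt}
After op 9 (git add a.txt): modified={b.txt, c.txt} staged={a.txt}
After op 10 (git reset a.txt): modified={a.txt, b.txt, c.txt} staged={none}
After op 11 (git add a.txt): modified={b.txt, c.txt} staged={a.txt}
After op 12 (git add b.txt): modified={c.txt} staged={a.txt, b.txt}
After op 13 (modify a.txt): modified={a.txt, c.txt} staged={a.txt, b.txt}
After op 14 (git reset b.txt): modified={a.txt, b.txt, c.txt} staged={a.txt}
After op 15 (git commit): modified={a.txt, b.txt, c.txt} staged={none}
After op 16 (git add c.txt): modified={a.txt, b.txt} staged={c.txt}
After op 17 (modify c.txt): modified={a.txt, b.txt, c.txt} staged={c.txt}
After op 18 (git add b.txt): modified={a.txt, c.txt} staged={b.txt, c.txt}
After op 19 (modify b.txt): modified={a.txt, b.txt, c.txt} staged={b.txt, c.txt}
Final staged set: {b.txt, c.txt} -> count=2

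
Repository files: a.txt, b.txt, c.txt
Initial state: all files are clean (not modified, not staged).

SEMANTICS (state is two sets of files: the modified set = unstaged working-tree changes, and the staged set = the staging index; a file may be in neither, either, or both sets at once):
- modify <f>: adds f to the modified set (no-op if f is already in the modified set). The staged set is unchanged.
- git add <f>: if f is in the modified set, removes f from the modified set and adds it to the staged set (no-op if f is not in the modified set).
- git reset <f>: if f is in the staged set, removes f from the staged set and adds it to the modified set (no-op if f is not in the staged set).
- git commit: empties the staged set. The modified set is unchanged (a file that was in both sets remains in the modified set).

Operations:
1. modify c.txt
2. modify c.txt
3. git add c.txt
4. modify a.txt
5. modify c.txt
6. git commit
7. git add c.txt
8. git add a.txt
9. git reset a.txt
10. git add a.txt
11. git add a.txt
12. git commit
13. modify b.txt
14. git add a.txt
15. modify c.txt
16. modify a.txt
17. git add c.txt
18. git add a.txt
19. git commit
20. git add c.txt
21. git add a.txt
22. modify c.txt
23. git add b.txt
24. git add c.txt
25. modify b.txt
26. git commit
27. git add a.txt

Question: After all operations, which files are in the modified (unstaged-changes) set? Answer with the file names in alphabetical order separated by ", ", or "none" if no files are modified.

After op 1 (modify c.txt): modified={c.txt} staged={none}
After op 2 (modify c.txt): modified={c.txt} staged={none}
After op 3 (git add c.txt): modified={none} staged={c.txt}
After op 4 (modify a.txt): modified={a.txt} staged={c.txt}
After op 5 (modify c.txt): modified={a.txt, c.txt} staged={c.txt}
After op 6 (git commit): modified={a.txt, c.txt} staged={none}
After op 7 (git add c.txt): modified={a.txt} staged={c.txt}
After op 8 (git add a.txt): modified={none} staged={a.txt, c.txt}
After op 9 (git reset a.txt): modified={a.txt} staged={c.txt}
After op 10 (git add a.txt): modified={none} staged={a.txt, c.txt}
After op 11 (git add a.txt): modified={none} staged={a.txt, c.txt}
After op 12 (git commit): modified={none} staged={none}
After op 13 (modify b.txt): modified={b.txt} staged={none}
After op 14 (git add a.txt): modified={b.txt} staged={none}
After op 15 (modify c.txt): modified={b.txt, c.txt} staged={none}
After op 16 (modify a.txt): modified={a.txt, b.txt, c.txt} staged={none}
After op 17 (git add c.txt): modified={a.txt, b.txt} staged={c.txt}
After op 18 (git add a.txt): modified={b.txt} staged={a.txt, c.txt}
After op 19 (git commit): modified={b.txt} staged={none}
After op 20 (git add c.txt): modified={b.txt} staged={none}
After op 21 (git add a.txt): modified={b.txt} staged={none}
After op 22 (modify c.txt): modified={b.txt, c.txt} staged={none}
After op 23 (git add b.txt): modified={c.txt} staged={b.txt}
After op 24 (git add c.txt): modified={none} staged={b.txt, c.txt}
After op 25 (modify b.txt): modified={b.txt} staged={b.txt, c.txt}
After op 26 (git commit): modified={b.txt} staged={none}
After op 27 (git add a.txt): modified={b.txt} staged={none}

Answer: b.txt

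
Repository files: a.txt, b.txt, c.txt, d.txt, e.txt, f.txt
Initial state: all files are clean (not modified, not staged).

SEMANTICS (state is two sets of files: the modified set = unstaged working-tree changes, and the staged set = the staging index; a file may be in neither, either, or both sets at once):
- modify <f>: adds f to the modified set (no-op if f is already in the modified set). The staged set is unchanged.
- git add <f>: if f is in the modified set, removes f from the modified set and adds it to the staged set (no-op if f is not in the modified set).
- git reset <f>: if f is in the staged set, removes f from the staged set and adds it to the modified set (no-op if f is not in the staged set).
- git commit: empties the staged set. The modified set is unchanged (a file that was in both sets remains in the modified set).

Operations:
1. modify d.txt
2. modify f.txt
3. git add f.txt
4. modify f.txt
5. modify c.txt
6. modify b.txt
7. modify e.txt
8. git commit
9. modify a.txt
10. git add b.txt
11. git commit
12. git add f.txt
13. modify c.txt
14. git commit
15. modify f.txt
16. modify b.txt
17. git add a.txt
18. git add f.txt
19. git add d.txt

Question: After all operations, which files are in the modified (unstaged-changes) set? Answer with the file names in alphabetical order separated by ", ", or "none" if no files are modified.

After op 1 (modify d.txt): modified={d.txt} staged={none}
After op 2 (modify f.txt): modified={d.txt, f.txt} staged={none}
After op 3 (git add f.txt): modified={d.txt} staged={f.txt}
After op 4 (modify f.txt): modified={d.txt, f.txt} staged={f.txt}
After op 5 (modify c.txt): modified={c.txt, d.txt, f.txt} staged={f.txt}
After op 6 (modify b.txt): modified={b.txt, c.txt, d.txt, f.txt} staged={f.txt}
After op 7 (modify e.txt): modified={b.txt, c.txt, d.txt, e.txt, f.txt} staged={f.txt}
After op 8 (git commit): modified={b.txt, c.txt, d.txt, e.txt, f.txt} staged={none}
After op 9 (modify a.txt): modified={a.txt, b.txt, c.txt, d.txt, e.txt, f.txt} staged={none}
After op 10 (git add b.txt): modified={a.txt, c.txt, d.txt, e.txt, f.txt} staged={b.txt}
After op 11 (git commit): modified={a.txt, c.txt, d.txt, e.txt, f.txt} staged={none}
After op 12 (git add f.txt): modified={a.txt, c.txt, d.txt, e.txt} staged={f.txt}
After op 13 (modify c.txt): modified={a.txt, c.txt, d.txt, e.txt} staged={f.txt}
After op 14 (git commit): modified={a.txt, c.txt, d.txt, e.txt} staged={none}
After op 15 (modify f.txt): modified={a.txt, c.txt, d.txt, e.txt, f.txt} staged={none}
After op 16 (modify b.txt): modified={a.txt, b.txt, c.txt, d.txt, e.txt, f.txt} staged={none}
After op 17 (git add a.txt): modified={b.txt, c.txt, d.txt, e.txt, f.txt} staged={a.txt}
After op 18 (git add f.txt): modified={b.txt, c.txt, d.txt, e.txt} staged={a.txt, f.txt}
After op 19 (git add d.txt): modified={b.txt, c.txt, e.txt} staged={a.txt, d.txt, f.txt}

Answer: b.txt, c.txt, e.txt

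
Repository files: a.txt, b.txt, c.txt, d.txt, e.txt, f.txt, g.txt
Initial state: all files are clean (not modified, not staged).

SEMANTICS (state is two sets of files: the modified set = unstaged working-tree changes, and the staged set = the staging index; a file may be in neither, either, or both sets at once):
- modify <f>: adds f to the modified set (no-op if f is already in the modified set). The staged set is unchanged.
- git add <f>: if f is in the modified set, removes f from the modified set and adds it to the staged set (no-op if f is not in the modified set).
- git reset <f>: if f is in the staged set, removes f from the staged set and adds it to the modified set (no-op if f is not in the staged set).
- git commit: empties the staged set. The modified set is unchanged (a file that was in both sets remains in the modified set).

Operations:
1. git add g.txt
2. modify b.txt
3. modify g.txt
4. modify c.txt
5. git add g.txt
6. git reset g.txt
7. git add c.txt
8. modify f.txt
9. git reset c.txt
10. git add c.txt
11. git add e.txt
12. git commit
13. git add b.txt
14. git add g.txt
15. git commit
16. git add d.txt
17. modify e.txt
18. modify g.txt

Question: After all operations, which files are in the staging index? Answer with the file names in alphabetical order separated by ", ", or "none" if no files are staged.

After op 1 (git add g.txt): modified={none} staged={none}
After op 2 (modify b.txt): modified={b.txt} staged={none}
After op 3 (modify g.txt): modified={b.txt, g.txt} staged={none}
After op 4 (modify c.txt): modified={b.txt, c.txt, g.txt} staged={none}
After op 5 (git add g.txt): modified={b.txt, c.txt} staged={g.txt}
After op 6 (git reset g.txt): modified={b.txt, c.txt, g.txt} staged={none}
After op 7 (git add c.txt): modified={b.txt, g.txt} staged={c.txt}
After op 8 (modify f.txt): modified={b.txt, f.txt, g.txt} staged={c.txt}
After op 9 (git reset c.txt): modified={b.txt, c.txt, f.txt, g.txt} staged={none}
After op 10 (git add c.txt): modified={b.txt, f.txt, g.txt} staged={c.txt}
After op 11 (git add e.txt): modified={b.txt, f.txt, g.txt} staged={c.txt}
After op 12 (git commit): modified={b.txt, f.txt, g.txt} staged={none}
After op 13 (git add b.txt): modified={f.txt, g.txt} staged={b.txt}
After op 14 (git add g.txt): modified={f.txt} staged={b.txt, g.txt}
After op 15 (git commit): modified={f.txt} staged={none}
After op 16 (git add d.txt): modified={f.txt} staged={none}
After op 17 (modify e.txt): modified={e.txt, f.txt} staged={none}
After op 18 (modify g.txt): modified={e.txt, f.txt, g.txt} staged={none}

Answer: none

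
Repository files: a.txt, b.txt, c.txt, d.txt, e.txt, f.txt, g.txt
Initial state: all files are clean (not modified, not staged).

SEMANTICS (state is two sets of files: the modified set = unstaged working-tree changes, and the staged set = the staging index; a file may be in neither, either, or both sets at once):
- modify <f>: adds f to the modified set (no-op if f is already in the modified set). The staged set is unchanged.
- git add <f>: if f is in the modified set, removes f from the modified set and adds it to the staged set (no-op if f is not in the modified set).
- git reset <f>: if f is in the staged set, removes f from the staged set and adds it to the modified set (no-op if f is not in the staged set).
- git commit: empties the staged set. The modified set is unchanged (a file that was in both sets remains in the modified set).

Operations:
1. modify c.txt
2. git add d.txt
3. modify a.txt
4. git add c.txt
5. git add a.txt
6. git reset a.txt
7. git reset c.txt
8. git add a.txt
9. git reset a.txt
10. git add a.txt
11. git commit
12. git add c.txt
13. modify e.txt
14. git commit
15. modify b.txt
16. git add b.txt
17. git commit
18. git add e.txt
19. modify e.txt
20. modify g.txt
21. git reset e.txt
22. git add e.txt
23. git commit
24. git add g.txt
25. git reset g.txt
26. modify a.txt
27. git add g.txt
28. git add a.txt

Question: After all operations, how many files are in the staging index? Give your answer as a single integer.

Answer: 2

Derivation:
After op 1 (modify c.txt): modified={c.txt} staged={none}
After op 2 (git add d.txt): modified={c.txt} staged={none}
After op 3 (modify a.txt): modified={a.txt, c.txt} staged={none}
After op 4 (git add c.txt): modified={a.txt} staged={c.txt}
After op 5 (git add a.txt): modified={none} staged={a.txt, c.txt}
After op 6 (git reset a.txt): modified={a.txt} staged={c.txt}
After op 7 (git reset c.txt): modified={a.txt, c.txt} staged={none}
After op 8 (git add a.txt): modified={c.txt} staged={a.txt}
After op 9 (git reset a.txt): modified={a.txt, c.txt} staged={none}
After op 10 (git add a.txt): modified={c.txt} staged={a.txt}
After op 11 (git commit): modified={c.txt} staged={none}
After op 12 (git add c.txt): modified={none} staged={c.txt}
After op 13 (modify e.txt): modified={e.txt} staged={c.txt}
After op 14 (git commit): modified={e.txt} staged={none}
After op 15 (modify b.txt): modified={b.txt, e.txt} staged={none}
After op 16 (git add b.txt): modified={e.txt} staged={b.txt}
After op 17 (git commit): modified={e.txt} staged={none}
After op 18 (git add e.txt): modified={none} staged={e.txt}
After op 19 (modify e.txt): modified={e.txt} staged={e.txt}
After op 20 (modify g.txt): modified={e.txt, g.txt} staged={e.txt}
After op 21 (git reset e.txt): modified={e.txt, g.txt} staged={none}
After op 22 (git add e.txt): modified={g.txt} staged={e.txt}
After op 23 (git commit): modified={g.txt} staged={none}
After op 24 (git add g.txt): modified={none} staged={g.txt}
After op 25 (git reset g.txt): modified={g.txt} staged={none}
After op 26 (modify a.txt): modified={a.txt, g.txt} staged={none}
After op 27 (git add g.txt): modified={a.txt} staged={g.txt}
After op 28 (git add a.txt): modified={none} staged={a.txt, g.txt}
Final staged set: {a.txt, g.txt} -> count=2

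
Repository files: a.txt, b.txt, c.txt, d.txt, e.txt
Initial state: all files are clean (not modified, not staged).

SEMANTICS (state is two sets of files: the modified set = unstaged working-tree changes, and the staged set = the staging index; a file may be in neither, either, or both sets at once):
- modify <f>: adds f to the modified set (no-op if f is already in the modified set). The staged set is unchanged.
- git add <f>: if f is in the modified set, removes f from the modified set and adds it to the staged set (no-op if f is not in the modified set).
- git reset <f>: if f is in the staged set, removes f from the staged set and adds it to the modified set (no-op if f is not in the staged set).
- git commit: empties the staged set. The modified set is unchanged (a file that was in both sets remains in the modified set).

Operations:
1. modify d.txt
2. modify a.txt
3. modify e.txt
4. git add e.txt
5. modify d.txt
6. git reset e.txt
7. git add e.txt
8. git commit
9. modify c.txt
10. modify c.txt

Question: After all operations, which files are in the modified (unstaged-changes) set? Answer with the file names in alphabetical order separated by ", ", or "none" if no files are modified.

Answer: a.txt, c.txt, d.txt

Derivation:
After op 1 (modify d.txt): modified={d.txt} staged={none}
After op 2 (modify a.txt): modified={a.txt, d.txt} staged={none}
After op 3 (modify e.txt): modified={a.txt, d.txt, e.txt} staged={none}
After op 4 (git add e.txt): modified={a.txt, d.txt} staged={e.txt}
After op 5 (modify d.txt): modified={a.txt, d.txt} staged={e.txt}
After op 6 (git reset e.txt): modified={a.txt, d.txt, e.txt} staged={none}
After op 7 (git add e.txt): modified={a.txt, d.txt} staged={e.txt}
After op 8 (git commit): modified={a.txt, d.txt} staged={none}
After op 9 (modify c.txt): modified={a.txt, c.txt, d.txt} staged={none}
After op 10 (modify c.txt): modified={a.txt, c.txt, d.txt} staged={none}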